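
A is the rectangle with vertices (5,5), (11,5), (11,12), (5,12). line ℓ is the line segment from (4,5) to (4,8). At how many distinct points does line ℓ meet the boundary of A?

0

The segment lies entirely outside A and never meets its boundary.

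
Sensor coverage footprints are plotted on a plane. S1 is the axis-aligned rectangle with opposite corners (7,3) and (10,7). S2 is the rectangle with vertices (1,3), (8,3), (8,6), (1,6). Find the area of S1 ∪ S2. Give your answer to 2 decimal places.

30.00

By inclusion–exclusion:
Individual areas: |S1| = 12, |S2| = 21.
|S1∩S2|: x∈[7,8], y∈[3,6] → 1·3 = 3.
|S1 ∪ S2| = 33 − 3 = 30.00.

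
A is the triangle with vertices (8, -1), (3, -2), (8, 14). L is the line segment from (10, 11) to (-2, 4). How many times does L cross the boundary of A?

2

The segment meets the boundary at (6.408,8.904), (8,9.833).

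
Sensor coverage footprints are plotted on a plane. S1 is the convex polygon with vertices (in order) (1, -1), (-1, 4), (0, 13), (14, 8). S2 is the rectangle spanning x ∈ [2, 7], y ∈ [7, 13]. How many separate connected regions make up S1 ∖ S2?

1

S1 ∖ S2 is a single connected region.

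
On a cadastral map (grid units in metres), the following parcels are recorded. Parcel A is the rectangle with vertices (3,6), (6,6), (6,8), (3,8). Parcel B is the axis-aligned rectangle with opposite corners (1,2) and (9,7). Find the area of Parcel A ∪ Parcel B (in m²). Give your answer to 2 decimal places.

43.00

By inclusion–exclusion:
Individual areas: |Parcel A| = 6, |Parcel B| = 40.
|Parcel A∩Parcel B|: x∈[3,6], y∈[6,7] → 3·1 = 3.
|Parcel A ∪ Parcel B| = 46 − 3 = 43.00.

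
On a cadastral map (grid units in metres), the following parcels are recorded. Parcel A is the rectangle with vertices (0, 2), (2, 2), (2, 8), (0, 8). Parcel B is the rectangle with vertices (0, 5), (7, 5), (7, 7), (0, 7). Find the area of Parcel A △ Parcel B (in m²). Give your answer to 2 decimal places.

|Parcel A∩Parcel B|: x∈[0,2], y∈[5,7] → 2·2 = 4.
|Parcel A △ Parcel B| = |Parcel A| + |Parcel B| − 2·|Parcel A∩Parcel B| = 12 + 14 − 8 = 18.00.

18.00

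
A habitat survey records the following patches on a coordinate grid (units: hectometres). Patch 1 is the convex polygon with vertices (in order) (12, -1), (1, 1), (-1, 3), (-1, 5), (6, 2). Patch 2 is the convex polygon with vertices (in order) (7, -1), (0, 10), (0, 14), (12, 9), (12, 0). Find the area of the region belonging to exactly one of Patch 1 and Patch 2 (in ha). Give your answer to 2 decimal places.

120.62

|Patch 1| = 23.5, |Patch 2| = 109, |Patch 1∩Patch 2| = 5.9418.
|Patch 1 △ Patch 2| = |Patch 1| + |Patch 2| − 2·|Patch 1∩Patch 2| = 23.5 + 109 − 11.8836 = 120.62.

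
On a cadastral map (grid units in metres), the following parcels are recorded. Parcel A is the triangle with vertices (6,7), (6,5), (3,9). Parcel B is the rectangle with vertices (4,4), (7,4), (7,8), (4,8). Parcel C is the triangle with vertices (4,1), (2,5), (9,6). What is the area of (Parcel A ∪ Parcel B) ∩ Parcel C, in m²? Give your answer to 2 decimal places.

4.50

The region (Parcel A ∪ Parcel B) ∩ Parcel C is the polygon with vertices (7,4), (4,4), (4,5.286), (7,5.714).
By the shoelace formula its area is 4.50.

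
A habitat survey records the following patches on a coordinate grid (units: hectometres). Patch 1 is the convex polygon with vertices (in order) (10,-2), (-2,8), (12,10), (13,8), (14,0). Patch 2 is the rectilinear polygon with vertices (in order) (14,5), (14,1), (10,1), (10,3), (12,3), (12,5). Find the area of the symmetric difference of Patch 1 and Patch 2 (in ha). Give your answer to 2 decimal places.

|Patch 1| = 107, |Patch 2| = 12, |Patch 1∩Patch 2| = 10.5.
|Patch 1 △ Patch 2| = |Patch 1| + |Patch 2| − 2·|Patch 1∩Patch 2| = 107 + 12 − 21 = 98.00.

98.00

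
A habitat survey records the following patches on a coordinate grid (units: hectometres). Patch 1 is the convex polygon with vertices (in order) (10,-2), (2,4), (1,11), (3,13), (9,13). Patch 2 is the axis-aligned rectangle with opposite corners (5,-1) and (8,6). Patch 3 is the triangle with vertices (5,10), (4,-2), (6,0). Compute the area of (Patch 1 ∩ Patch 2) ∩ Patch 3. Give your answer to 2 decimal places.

The region (Patch 1 ∩ Patch 2) ∩ Patch 3 is the polygon with vertices (5,6), (5.4,6), (5.892,1.081), (5,1.75).
By the shoelace formula its area is 2.88.

2.88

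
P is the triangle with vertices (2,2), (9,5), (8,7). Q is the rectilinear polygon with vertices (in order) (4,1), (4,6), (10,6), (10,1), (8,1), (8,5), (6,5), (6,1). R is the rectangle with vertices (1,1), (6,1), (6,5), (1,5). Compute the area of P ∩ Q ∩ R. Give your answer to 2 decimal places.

2.36

The intersection is the polygon with vertices (4,3.667), (5.6,5), (6,5), (6,3.714), (4,2.857).
By the shoelace formula its area is 2.36.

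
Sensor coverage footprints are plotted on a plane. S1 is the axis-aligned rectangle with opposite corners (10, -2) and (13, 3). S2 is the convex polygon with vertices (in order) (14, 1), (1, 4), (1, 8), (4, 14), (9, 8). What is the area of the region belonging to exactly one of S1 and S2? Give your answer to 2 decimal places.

84.72

|S1| = 15, |S2| = 78, |S1∩S2| = 4.1407.
|S1 △ S2| = |S1| + |S2| − 2·|S1∩S2| = 15 + 78 − 8.2813 = 84.72.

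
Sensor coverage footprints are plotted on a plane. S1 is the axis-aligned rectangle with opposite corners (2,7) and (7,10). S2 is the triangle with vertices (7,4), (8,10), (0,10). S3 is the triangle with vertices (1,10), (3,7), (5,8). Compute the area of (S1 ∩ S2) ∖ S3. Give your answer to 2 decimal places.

10.75

|S1 ∩ S2| = 14.0357.
|(S1 ∩ S2) ∩ S3| = 3.2895.
|(S1 ∩ S2) ∖ S3| = 14.0357 − 3.2895 = 10.75.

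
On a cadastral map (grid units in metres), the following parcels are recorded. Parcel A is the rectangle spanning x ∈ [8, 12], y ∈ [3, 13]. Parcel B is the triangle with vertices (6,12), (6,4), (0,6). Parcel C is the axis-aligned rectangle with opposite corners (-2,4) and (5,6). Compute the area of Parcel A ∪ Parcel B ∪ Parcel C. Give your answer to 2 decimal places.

73.83

By inclusion–exclusion:
Individual areas: |Parcel A| = 40, |Parcel B| = 24, |Parcel C| = 14.
|Parcel A∩Parcel B| = 0.
|Parcel A∩Parcel C| = 0 (no overlap).
|Parcel B∩Parcel C| = 4.1667.
|Parcel A∩Parcel B∩Parcel C| = 0.
|Parcel A ∪ Parcel B ∪ Parcel C| = 78 − 4.1667 + 0 = 73.83.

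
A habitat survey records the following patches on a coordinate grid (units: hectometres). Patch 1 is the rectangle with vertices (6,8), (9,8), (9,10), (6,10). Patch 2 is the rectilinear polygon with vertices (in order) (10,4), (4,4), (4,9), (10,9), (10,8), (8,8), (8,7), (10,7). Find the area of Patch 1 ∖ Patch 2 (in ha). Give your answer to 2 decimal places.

|Patch 1| = 6, |Patch 1∩Patch 2| = 3.
|Patch 1 ∖ Patch 2| = |Patch 1| − |Patch 1∩Patch 2| = 6 − 3 = 3.00.

3.00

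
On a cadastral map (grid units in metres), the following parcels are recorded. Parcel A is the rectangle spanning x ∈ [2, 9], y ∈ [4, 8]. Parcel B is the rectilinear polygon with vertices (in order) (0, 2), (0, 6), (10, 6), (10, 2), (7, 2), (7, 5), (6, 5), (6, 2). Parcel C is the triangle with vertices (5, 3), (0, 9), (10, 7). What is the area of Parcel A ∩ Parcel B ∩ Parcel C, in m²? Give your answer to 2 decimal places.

7.56

The intersection is the polygon with vertices (7,5), (6,5), (6,4), (4.167,4), (2.5,6), (8.75,6), (7,4.6).
By the shoelace formula its area is 7.56.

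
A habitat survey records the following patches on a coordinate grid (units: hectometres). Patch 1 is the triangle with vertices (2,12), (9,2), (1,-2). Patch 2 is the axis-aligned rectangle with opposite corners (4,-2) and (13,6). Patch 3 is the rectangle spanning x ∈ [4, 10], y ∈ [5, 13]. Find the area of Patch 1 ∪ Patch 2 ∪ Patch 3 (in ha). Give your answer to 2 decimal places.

143.89

By inclusion–exclusion:
Individual areas: |Patch 1| = 54, |Patch 2| = 72, |Patch 3| = 48.
|Patch 1∩Patch 2| = 20.65.
|Patch 1∩Patch 3| = 6.0071.
|Patch 2∩Patch 3|: x∈[4,10], y∈[5,6] → 6·1 = 6.
|Patch 1∩Patch 2∩Patch 3| = 2.55.
|Patch 1 ∪ Patch 2 ∪ Patch 3| = 174 − 32.6571 + 2.55 = 143.89.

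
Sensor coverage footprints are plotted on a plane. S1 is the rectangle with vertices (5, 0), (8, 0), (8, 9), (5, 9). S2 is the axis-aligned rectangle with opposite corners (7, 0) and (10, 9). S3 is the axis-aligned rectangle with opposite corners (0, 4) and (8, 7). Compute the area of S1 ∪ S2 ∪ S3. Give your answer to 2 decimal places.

By inclusion–exclusion:
Individual areas: |S1| = 27, |S2| = 27, |S3| = 24.
|S1∩S2|: x∈[7,8], y∈[0,9] → 1·9 = 9.
|S1∩S3|: x∈[5,8], y∈[4,7] → 3·3 = 9.
|S2∩S3|: x∈[7,8], y∈[4,7] → 1·3 = 3.
|S1∩S2∩S3| = 3.
|S1 ∪ S2 ∪ S3| = 78 − 21 + 3 = 60.00.

60.00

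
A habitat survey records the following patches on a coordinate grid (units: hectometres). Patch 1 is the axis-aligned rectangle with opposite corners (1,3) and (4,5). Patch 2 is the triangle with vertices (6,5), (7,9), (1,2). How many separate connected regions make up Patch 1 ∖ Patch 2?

Patch 1 ∖ Patch 2 splits into 2 disjoint pieces (area 0.5333, area 3.4286).

2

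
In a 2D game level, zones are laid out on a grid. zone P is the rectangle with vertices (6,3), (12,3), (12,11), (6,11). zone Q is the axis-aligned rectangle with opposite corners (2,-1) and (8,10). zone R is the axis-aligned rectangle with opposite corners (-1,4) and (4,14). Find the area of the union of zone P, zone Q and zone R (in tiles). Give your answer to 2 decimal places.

138.00

By inclusion–exclusion:
Individual areas: |zone P| = 48, |zone Q| = 66, |zone R| = 50.
|zone P∩zone Q|: x∈[6,8], y∈[3,10] → 2·7 = 14.
|zone P∩zone R| = 0 (no overlap).
|zone Q∩zone R|: x∈[2,4], y∈[4,10] → 2·6 = 12.
|zone P∩zone Q∩zone R| = 0.
|zone P ∪ zone Q ∪ zone R| = 164 − 26 + 0 = 138.00.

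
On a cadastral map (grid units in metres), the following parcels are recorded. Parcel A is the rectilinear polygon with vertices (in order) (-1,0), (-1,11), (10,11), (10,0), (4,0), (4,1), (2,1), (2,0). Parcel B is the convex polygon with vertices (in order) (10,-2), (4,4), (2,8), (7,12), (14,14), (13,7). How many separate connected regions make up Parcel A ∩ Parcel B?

Parcel A ∩ Parcel B is a single connected region.

1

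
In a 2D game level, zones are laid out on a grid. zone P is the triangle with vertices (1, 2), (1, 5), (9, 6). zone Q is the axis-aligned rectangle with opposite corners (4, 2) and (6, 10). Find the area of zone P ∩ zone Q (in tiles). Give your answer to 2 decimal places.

3.00

The intersection is the polygon with vertices (6,5.625), (6,4.5), (4,3.5), (4,5.375).
By the shoelace formula its area is 3.00.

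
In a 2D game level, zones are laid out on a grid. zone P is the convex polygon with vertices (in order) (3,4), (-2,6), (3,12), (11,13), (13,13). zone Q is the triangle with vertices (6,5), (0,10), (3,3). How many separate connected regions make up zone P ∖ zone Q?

zone P ∖ zone Q splits into 2 disjoint pieces (area 8.7964, area 42.4459).

2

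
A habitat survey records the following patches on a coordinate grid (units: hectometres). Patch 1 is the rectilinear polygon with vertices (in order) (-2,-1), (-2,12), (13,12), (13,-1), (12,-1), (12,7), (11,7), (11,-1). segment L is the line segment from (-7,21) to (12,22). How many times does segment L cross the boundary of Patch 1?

The segment lies entirely outside Patch 1 and never meets its boundary.

0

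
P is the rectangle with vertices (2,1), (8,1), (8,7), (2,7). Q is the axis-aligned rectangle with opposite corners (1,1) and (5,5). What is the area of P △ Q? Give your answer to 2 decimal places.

|P∩Q|: x∈[2,5], y∈[1,5] → 3·4 = 12.
|P △ Q| = |P| + |Q| − 2·|P∩Q| = 36 + 16 − 24 = 28.00.

28.00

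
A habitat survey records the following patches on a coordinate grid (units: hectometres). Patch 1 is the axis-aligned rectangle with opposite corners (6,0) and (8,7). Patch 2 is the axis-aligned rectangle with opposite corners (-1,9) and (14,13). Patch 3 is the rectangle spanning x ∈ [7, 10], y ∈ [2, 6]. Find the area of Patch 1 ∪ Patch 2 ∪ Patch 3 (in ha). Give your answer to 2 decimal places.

82.00

By inclusion–exclusion:
Individual areas: |Patch 1| = 14, |Patch 2| = 60, |Patch 3| = 12.
|Patch 1∩Patch 2| = 0 (no overlap).
|Patch 1∩Patch 3|: x∈[7,8], y∈[2,6] → 1·4 = 4.
|Patch 2∩Patch 3| = 0 (no overlap).
|Patch 1∩Patch 2∩Patch 3| = 0.
|Patch 1 ∪ Patch 2 ∪ Patch 3| = 86 − 4 + 0 = 82.00.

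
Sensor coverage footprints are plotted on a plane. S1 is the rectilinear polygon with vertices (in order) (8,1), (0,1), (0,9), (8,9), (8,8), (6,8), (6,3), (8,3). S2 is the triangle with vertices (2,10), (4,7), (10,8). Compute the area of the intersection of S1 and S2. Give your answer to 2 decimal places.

6.50

The intersection is the polygon with vertices (6,9), (8,8.5), (8,8), (6,8), (6,7.333), (4,7), (2.667,9).
By the shoelace formula its area is 6.50.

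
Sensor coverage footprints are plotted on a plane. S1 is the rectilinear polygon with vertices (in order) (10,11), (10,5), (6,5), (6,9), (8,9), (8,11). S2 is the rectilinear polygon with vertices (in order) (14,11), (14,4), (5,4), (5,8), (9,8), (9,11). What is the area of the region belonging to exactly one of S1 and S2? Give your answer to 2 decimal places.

|S1| = 20, |S2| = 51, |S1∩S2| = 15.
|S1 △ S2| = |S1| + |S2| − 2·|S1∩S2| = 20 + 51 − 30 = 41.00.

41.00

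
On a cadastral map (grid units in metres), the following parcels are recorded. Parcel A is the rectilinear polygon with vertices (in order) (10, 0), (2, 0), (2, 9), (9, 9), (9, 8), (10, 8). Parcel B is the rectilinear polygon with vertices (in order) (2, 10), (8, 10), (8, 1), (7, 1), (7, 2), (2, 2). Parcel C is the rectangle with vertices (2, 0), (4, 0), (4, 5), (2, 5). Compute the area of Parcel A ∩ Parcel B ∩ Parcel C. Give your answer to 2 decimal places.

The intersection is the polygon with vertices (2,2), (2,5), (4,5), (4,2).
By the shoelace formula its area is 6.00.

6.00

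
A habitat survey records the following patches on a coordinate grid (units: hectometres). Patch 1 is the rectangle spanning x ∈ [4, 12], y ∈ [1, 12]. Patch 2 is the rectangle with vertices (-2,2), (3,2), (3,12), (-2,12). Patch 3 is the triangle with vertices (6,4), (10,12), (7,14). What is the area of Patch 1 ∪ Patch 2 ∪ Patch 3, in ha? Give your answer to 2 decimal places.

141.20

By inclusion–exclusion:
Individual areas: |Patch 1| = 88, |Patch 2| = 50, |Patch 3| = 16.
|Patch 1∩Patch 2| = 0 (no overlap).
|Patch 1∩Patch 3| = 12.8.
|Patch 2∩Patch 3| = 0.
|Patch 1∩Patch 2∩Patch 3| = 0.
|Patch 1 ∪ Patch 2 ∪ Patch 3| = 154 − 12.8 + 0 = 141.20.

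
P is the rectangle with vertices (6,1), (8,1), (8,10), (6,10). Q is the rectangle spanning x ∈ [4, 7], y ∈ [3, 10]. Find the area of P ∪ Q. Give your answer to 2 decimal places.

By inclusion–exclusion:
Individual areas: |P| = 18, |Q| = 21.
|P∩Q|: x∈[6,7], y∈[3,10] → 1·7 = 7.
|P ∪ Q| = 39 − 7 = 32.00.

32.00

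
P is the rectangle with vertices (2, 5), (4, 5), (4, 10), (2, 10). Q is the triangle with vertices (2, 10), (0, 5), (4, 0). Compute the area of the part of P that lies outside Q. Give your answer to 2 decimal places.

7.50

|P| = 10, |P∩Q| = 2.5.
|P ∖ Q| = |P| − |P∩Q| = 10 − 2.5 = 7.50.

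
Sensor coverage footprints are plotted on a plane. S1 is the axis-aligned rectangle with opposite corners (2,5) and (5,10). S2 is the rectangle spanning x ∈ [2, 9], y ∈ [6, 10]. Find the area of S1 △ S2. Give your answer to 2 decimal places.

19.00

|S1∩S2|: x∈[2,5], y∈[6,10] → 3·4 = 12.
|S1 △ S2| = |S1| + |S2| − 2·|S1∩S2| = 15 + 28 − 24 = 19.00.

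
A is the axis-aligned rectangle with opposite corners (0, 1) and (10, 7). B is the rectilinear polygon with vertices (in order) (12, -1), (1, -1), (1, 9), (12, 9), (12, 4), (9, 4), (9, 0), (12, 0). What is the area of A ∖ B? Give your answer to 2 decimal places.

9.00

|A| = 60, |A∩B| = 51.
|A ∖ B| = |A| − |A∩B| = 60 − 51 = 9.00.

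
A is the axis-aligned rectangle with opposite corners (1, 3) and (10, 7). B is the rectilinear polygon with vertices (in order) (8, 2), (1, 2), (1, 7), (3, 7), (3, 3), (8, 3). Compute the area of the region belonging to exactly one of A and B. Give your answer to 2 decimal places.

|A| = 36, |B| = 15, |A∩B| = 8.
|A △ B| = |A| + |B| − 2·|A∩B| = 36 + 15 − 16 = 35.00.

35.00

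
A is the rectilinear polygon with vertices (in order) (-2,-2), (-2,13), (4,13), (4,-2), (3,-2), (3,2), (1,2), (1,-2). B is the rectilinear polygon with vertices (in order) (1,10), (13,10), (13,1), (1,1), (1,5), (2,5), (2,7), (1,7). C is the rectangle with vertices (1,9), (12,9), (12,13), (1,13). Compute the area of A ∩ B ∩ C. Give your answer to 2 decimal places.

The intersection is the polygon with vertices (1,10), (4,10), (4,9), (1,9).
By the shoelace formula its area is 3.00.

3.00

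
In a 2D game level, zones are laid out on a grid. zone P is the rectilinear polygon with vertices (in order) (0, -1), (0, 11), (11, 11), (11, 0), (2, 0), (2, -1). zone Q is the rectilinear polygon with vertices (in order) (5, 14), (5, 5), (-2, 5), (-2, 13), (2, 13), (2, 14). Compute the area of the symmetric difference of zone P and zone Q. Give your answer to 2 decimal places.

122.00

|zone P| = 123, |zone Q| = 59, |zone P∩zone Q| = 30.
|zone P △ zone Q| = |zone P| + |zone Q| − 2·|zone P∩zone Q| = 123 + 59 − 60 = 122.00.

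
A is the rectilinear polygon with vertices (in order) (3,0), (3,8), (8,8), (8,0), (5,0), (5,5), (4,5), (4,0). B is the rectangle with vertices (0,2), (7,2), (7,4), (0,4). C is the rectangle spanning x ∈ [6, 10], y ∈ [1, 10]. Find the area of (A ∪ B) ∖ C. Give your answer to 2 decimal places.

29.00

|A ∪ B| = 43.
|(A ∪ B) ∩ C| = 14.
|(A ∪ B) ∖ C| = 43 − 14 = 29.00.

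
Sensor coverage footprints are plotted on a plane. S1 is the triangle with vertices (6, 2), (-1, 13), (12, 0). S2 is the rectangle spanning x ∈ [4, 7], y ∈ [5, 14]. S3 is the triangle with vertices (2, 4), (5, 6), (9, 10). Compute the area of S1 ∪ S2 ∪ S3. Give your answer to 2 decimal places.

By inclusion–exclusion:
Individual areas: |S1| = 26, |S2| = 27, |S3| = 2.
|S1∩S2| = 4.4935.
|S1∩S3| = 0.7359.
|S2∩S3| = 1.3333.
|S1∩S2∩S3| = 0.6767.
|S1 ∪ S2 ∪ S3| = 55 − 6.5627 + 0.6767 = 49.11.

49.11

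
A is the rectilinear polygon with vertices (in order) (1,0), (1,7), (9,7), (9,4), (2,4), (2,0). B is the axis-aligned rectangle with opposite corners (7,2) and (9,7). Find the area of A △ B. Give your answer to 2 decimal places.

|A| = 28, |B| = 10, |A∩B| = 6.
|A △ B| = |A| + |B| − 2·|A∩B| = 28 + 10 − 12 = 26.00.

26.00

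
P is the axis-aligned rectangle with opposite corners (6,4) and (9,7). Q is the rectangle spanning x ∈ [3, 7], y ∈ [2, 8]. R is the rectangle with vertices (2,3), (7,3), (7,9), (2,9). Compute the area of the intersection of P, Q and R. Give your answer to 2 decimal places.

The intersection is the polygon with vertices (6,7), (7,7), (7,4), (6,4).
By the shoelace formula its area is 3.00.

3.00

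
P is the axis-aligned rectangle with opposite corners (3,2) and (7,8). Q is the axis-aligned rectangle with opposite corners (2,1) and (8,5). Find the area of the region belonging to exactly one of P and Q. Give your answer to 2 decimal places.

|P∩Q|: x∈[3,7], y∈[2,5] → 4·3 = 12.
|P △ Q| = |P| + |Q| − 2·|P∩Q| = 24 + 24 − 24 = 24.00.

24.00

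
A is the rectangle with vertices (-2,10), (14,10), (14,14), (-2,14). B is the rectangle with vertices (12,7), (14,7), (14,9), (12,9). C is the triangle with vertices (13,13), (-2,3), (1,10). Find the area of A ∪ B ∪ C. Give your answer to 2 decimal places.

By inclusion–exclusion:
Individual areas: |A| = 64, |B| = 4, |C| = 37.5.
|A∩B| = 0 (no overlap).
|A∩C| = 11.25.
|B∩C| = 0.
|A∩B∩C| = 0.
|A ∪ B ∪ C| = 105.5 − 11.25 + 0 = 94.25.

94.25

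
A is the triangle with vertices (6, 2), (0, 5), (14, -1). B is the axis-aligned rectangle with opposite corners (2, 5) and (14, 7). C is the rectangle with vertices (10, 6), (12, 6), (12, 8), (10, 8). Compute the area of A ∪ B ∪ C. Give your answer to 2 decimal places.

By inclusion–exclusion:
Individual areas: |A| = 3, |B| = 24, |C| = 4.
|A∩B| = 0.
|A∩C| = 0.
|B∩C|: x∈[10,12], y∈[6,7] → 2·1 = 2.
|A∩B∩C| = 0.
|A ∪ B ∪ C| = 31 − 2 + 0 = 29.00.

29.00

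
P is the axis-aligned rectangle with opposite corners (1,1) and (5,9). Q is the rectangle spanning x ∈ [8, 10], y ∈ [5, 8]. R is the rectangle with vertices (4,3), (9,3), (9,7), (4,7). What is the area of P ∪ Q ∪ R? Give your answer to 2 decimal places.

52.00

By inclusion–exclusion:
Individual areas: |P| = 32, |Q| = 6, |R| = 20.
|P∩Q| = 0 (no overlap).
|P∩R|: x∈[4,5], y∈[3,7] → 1·4 = 4.
|Q∩R|: x∈[8,9], y∈[5,7] → 1·2 = 2.
|P∩Q∩R| = 0.
|P ∪ Q ∪ R| = 58 − 6 + 0 = 52.00.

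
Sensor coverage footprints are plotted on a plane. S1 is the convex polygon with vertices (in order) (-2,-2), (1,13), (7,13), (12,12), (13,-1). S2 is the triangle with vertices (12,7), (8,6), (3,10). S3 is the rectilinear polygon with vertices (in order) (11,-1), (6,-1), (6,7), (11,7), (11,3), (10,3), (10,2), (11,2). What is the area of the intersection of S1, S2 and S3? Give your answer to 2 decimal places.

The intersection is the polygon with vertices (6.75,7), (11,7), (11,6.75), (8,6).
By the shoelace formula its area is 2.50.

2.50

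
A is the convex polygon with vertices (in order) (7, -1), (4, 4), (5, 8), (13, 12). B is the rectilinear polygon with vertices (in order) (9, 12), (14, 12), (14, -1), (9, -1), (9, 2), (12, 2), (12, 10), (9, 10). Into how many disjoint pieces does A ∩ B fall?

A ∩ B is a single connected region.

1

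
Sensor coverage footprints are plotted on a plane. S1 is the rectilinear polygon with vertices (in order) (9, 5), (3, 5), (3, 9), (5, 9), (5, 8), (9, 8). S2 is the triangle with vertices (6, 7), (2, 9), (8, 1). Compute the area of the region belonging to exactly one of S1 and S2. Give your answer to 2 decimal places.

|S1| = 20, |S2| = 10, |S1∩S2| = 6.25.
|S1 △ S2| = |S1| + |S2| − 2·|S1∩S2| = 20 + 10 − 12.5 = 17.50.

17.50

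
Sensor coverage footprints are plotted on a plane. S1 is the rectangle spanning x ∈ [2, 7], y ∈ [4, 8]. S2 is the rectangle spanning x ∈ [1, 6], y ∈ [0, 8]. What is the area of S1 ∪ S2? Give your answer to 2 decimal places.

By inclusion–exclusion:
Individual areas: |S1| = 20, |S2| = 40.
|S1∩S2|: x∈[2,6], y∈[4,8] → 4·4 = 16.
|S1 ∪ S2| = 60 − 16 = 44.00.

44.00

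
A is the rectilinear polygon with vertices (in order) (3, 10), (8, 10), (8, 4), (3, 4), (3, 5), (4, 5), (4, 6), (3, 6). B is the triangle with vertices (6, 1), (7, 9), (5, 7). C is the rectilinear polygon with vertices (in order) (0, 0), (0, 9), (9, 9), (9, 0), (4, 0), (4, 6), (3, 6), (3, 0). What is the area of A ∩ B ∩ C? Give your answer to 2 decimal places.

5.69

The intersection is the polygon with vertices (5,7), (7,9), (6.375,4), (5.5,4).
By the shoelace formula its area is 5.69.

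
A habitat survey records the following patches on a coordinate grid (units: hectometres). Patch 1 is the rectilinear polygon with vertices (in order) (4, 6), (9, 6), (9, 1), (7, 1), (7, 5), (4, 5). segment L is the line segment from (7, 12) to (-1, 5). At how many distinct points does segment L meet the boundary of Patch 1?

0

The segment lies entirely outside Patch 1 and never meets its boundary.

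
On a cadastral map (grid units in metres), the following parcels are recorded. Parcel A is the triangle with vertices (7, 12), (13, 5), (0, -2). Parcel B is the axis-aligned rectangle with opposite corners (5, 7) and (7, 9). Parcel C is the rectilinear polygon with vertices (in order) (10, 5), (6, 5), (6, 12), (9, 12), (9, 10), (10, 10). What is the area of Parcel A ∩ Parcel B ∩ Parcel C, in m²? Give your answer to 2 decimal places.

2.00

The intersection is the polygon with vertices (7,9), (7,7), (6,7), (6,9).
By the shoelace formula its area is 2.00.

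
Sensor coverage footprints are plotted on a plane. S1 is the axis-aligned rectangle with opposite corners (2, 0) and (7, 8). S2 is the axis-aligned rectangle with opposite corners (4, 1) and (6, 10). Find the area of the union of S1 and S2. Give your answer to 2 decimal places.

44.00

By inclusion–exclusion:
Individual areas: |S1| = 40, |S2| = 18.
|S1∩S2|: x∈[4,6], y∈[1,8] → 2·7 = 14.
|S1 ∪ S2| = 58 − 14 = 44.00.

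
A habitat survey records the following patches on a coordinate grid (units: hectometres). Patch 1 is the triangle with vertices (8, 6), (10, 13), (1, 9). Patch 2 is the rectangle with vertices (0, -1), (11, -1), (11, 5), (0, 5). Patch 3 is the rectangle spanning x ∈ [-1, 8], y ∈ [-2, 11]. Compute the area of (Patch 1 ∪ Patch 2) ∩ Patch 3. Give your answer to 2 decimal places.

|Patch 1 ∪ Patch 2| = 93.5.
|(Patch 1 ∪ Patch 2) ∩ Patch 3| = 68.00.

68.00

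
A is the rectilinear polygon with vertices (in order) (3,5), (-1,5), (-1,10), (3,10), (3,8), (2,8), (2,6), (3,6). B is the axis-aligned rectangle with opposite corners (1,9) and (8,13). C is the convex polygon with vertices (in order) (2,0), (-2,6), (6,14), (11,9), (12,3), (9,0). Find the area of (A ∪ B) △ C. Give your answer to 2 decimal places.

|A ∪ B| = 44.
|(A ∪ B) ∩ C| = 31.5.
|(A ∪ B) △ C| = 44 + 127 − 63 = 108.00.

108.00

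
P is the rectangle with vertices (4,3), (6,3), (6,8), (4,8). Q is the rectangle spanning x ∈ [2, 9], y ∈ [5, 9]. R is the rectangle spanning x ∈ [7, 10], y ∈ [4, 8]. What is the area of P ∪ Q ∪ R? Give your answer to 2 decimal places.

By inclusion–exclusion:
Individual areas: |P| = 10, |Q| = 28, |R| = 12.
|P∩Q|: x∈[4,6], y∈[5,8] → 2·3 = 6.
|P∩R| = 0 (no overlap).
|Q∩R|: x∈[7,9], y∈[5,8] → 2·3 = 6.
|P∩Q∩R| = 0.
|P ∪ Q ∪ R| = 50 − 12 + 0 = 38.00.

38.00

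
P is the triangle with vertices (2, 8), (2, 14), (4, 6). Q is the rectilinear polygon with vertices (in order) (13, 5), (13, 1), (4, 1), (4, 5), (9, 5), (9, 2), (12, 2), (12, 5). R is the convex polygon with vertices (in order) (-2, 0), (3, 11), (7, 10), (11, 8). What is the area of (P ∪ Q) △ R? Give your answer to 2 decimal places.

76.08

|P ∪ Q| = 33.
|(P ∪ Q) ∩ R| = 5.2088.
|(P ∪ Q) △ R| = 33 + 53.5 − 10.4176 = 76.08.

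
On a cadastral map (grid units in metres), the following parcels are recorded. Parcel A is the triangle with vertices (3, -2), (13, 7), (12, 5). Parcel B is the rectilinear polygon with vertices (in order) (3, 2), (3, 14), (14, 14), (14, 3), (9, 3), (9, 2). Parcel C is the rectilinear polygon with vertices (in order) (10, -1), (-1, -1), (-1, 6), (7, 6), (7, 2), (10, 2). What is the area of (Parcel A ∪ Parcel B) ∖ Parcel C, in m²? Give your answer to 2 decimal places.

111.16

|Parcel A ∪ Parcel B| = 128.4683.
|(Parcel A ∪ Parcel B) ∩ Parcel C| = 17.3095.
|(Parcel A ∪ Parcel B) ∖ Parcel C| = 128.4683 − 17.3095 = 111.16.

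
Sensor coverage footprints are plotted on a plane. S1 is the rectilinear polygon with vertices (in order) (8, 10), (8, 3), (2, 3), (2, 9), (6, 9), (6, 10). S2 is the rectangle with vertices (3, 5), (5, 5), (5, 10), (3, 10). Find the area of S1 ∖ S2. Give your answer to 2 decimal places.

30.00

|S1| = 38, |S1∩S2| = 8.
|S1 ∖ S2| = |S1| − |S1∩S2| = 38 − 8 = 30.00.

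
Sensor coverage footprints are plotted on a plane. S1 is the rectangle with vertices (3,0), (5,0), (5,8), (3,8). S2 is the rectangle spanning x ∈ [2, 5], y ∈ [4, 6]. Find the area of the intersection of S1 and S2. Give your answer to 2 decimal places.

|S1∩S2|: x∈[3,5], y∈[4,6] → 2·2 = 4.

4.00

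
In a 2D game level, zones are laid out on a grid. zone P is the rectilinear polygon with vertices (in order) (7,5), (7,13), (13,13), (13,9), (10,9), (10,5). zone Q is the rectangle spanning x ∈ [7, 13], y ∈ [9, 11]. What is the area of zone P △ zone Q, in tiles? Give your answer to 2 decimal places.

24.00

|zone P| = 36, |zone Q| = 12, |zone P∩zone Q| = 12.
|zone P △ zone Q| = |zone P| + |zone Q| − 2·|zone P∩zone Q| = 36 + 12 − 24 = 24.00.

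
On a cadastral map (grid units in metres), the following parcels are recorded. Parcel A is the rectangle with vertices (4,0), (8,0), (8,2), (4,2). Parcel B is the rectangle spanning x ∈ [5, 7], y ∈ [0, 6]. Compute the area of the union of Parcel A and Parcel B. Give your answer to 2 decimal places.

16.00

By inclusion–exclusion:
Individual areas: |Parcel A| = 8, |Parcel B| = 12.
|Parcel A∩Parcel B|: x∈[5,7], y∈[0,2] → 2·2 = 4.
|Parcel A ∪ Parcel B| = 20 − 4 = 16.00.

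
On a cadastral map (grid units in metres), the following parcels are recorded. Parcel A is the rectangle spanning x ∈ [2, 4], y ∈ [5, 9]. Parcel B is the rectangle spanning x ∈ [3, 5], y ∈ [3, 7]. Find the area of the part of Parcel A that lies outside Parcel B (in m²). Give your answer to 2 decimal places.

|Parcel A∩Parcel B|: x∈[3,4], y∈[5,7] → 1·2 = 2.
|Parcel A| = 8.
|Parcel A ∖ Parcel B| = |Parcel A| − |Parcel A∩Parcel B| = 8 − 2 = 6.00.

6.00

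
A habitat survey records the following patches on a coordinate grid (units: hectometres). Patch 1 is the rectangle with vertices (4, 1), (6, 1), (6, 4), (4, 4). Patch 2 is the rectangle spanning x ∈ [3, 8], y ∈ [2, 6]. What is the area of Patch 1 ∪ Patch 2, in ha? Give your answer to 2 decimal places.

22.00

By inclusion–exclusion:
Individual areas: |Patch 1| = 6, |Patch 2| = 20.
|Patch 1∩Patch 2|: x∈[4,6], y∈[2,4] → 2·2 = 4.
|Patch 1 ∪ Patch 2| = 26 − 4 = 22.00.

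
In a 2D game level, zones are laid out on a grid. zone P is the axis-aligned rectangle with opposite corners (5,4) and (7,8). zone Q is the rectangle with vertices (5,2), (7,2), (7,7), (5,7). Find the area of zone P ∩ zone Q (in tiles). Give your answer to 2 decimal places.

6.00

|zone P∩zone Q|: x∈[5,7], y∈[4,7] → 2·3 = 6.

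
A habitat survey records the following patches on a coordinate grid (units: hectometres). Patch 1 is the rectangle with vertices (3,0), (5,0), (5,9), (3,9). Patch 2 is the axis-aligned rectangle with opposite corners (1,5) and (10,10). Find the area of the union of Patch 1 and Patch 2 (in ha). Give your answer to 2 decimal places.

55.00

By inclusion–exclusion:
Individual areas: |Patch 1| = 18, |Patch 2| = 45.
|Patch 1∩Patch 2|: x∈[3,5], y∈[5,9] → 2·4 = 8.
|Patch 1 ∪ Patch 2| = 63 − 8 = 55.00.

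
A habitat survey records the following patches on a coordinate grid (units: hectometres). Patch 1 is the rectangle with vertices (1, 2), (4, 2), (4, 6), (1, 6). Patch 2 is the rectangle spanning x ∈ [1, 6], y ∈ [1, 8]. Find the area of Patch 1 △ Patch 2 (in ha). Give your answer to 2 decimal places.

|Patch 1∩Patch 2|: x∈[1,4], y∈[2,6] → 3·4 = 12.
|Patch 1 △ Patch 2| = |Patch 1| + |Patch 2| − 2·|Patch 1∩Patch 2| = 12 + 35 − 24 = 23.00.

23.00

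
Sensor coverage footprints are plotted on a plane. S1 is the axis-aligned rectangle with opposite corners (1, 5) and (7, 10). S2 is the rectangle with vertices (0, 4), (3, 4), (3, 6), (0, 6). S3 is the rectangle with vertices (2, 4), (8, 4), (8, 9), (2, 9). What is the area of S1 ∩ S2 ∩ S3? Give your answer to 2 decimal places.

The intersection is the polygon with vertices (3,6), (3,5), (2,5), (2,6).
By the shoelace formula its area is 1.00.

1.00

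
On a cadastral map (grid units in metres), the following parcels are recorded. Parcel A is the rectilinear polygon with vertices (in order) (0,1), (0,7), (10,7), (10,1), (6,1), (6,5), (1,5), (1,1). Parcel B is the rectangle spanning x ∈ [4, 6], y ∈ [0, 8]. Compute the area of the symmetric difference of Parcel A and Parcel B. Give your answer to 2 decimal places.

|Parcel A| = 40, |Parcel B| = 16, |Parcel A∩Parcel B| = 4.
|Parcel A △ Parcel B| = |Parcel A| + |Parcel B| − 2·|Parcel A∩Parcel B| = 40 + 16 − 8 = 48.00.

48.00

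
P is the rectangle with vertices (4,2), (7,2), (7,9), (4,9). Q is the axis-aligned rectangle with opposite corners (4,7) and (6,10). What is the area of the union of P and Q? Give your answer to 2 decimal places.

By inclusion–exclusion:
Individual areas: |P| = 21, |Q| = 6.
|P∩Q|: x∈[4,6], y∈[7,9] → 2·2 = 4.
|P ∪ Q| = 27 − 4 = 23.00.

23.00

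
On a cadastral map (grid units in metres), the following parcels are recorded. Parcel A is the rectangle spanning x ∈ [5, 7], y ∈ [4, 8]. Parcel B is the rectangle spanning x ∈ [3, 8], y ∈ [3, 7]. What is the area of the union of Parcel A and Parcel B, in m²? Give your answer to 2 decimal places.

By inclusion–exclusion:
Individual areas: |Parcel A| = 8, |Parcel B| = 20.
|Parcel A∩Parcel B|: x∈[5,7], y∈[4,7] → 2·3 = 6.
|Parcel A ∪ Parcel B| = 28 − 6 = 22.00.

22.00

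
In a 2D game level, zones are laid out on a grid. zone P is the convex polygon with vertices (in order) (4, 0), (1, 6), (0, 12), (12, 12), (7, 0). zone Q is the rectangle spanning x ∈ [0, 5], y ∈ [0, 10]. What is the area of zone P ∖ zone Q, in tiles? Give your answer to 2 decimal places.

|zone P| = 96, |zone P∩zone Q| = 32.3333.
|zone P ∖ zone Q| = |zone P| − |zone P∩zone Q| = 96 − 32.3333 = 63.67.

63.67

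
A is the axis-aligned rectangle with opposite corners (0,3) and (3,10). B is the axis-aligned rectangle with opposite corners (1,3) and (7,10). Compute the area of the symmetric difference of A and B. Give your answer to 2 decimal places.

|A∩B|: x∈[1,3], y∈[3,10] → 2·7 = 14.
|A △ B| = |A| + |B| − 2·|A∩B| = 21 + 42 − 28 = 35.00.

35.00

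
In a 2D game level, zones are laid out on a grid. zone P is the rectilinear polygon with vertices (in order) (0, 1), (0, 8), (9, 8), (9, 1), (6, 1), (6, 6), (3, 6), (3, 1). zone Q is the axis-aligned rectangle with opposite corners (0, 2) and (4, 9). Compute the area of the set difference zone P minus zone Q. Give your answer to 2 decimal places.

28.00

|zone P| = 48, |zone P∩zone Q| = 20.
|zone P ∖ zone Q| = |zone P| − |zone P∩zone Q| = 48 − 20 = 28.00.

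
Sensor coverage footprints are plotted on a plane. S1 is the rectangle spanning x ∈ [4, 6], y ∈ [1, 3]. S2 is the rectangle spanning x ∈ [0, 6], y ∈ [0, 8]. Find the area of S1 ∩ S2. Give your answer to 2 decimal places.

4.00

|S1∩S2|: x∈[4,6], y∈[1,3] → 2·2 = 4.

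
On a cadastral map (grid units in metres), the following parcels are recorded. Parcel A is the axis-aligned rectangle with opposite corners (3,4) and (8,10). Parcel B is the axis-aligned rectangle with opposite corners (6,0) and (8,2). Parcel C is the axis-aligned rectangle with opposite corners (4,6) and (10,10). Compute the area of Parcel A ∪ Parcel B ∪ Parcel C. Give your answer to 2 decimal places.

By inclusion–exclusion:
Individual areas: |Parcel A| = 30, |Parcel B| = 4, |Parcel C| = 24.
|Parcel A∩Parcel B| = 0 (no overlap).
|Parcel A∩Parcel C|: x∈[4,8], y∈[6,10] → 4·4 = 16.
|Parcel B∩Parcel C| = 0 (no overlap).
|Parcel A∩Parcel B∩Parcel C| = 0.
|Parcel A ∪ Parcel B ∪ Parcel C| = 58 − 16 + 0 = 42.00.

42.00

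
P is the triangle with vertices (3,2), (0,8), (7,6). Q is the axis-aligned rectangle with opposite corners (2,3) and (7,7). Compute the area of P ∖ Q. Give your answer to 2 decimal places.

|P| = 18, |P∩Q| = 13.5.
|P ∖ Q| = |P| − |P∩Q| = 18 − 13.5 = 4.50.

4.50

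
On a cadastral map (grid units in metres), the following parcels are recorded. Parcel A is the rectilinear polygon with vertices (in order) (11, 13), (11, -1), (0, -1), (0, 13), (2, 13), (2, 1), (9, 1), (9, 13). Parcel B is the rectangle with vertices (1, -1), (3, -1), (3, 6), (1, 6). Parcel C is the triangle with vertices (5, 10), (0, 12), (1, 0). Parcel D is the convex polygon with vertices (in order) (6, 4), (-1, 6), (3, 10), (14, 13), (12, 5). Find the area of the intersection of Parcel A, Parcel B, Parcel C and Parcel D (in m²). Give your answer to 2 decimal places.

The intersection is the polygon with vertices (2,6), (2,5.143), (1,5.429), (1,6).
By the shoelace formula its area is 0.71.

0.71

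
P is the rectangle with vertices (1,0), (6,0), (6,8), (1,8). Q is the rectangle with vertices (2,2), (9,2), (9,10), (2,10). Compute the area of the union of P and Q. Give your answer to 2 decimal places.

By inclusion–exclusion:
Individual areas: |P| = 40, |Q| = 56.
|P∩Q|: x∈[2,6], y∈[2,8] → 4·6 = 24.
|P ∪ Q| = 96 − 24 = 72.00.

72.00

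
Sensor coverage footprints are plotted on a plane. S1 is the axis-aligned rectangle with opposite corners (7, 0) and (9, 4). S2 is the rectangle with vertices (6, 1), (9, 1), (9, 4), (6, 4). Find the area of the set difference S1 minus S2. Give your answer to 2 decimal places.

|S1∩S2|: x∈[7,9], y∈[1,4] → 2·3 = 6.
|S1| = 8.
|S1 ∖ S2| = |S1| − |S1∩S2| = 8 − 6 = 2.00.

2.00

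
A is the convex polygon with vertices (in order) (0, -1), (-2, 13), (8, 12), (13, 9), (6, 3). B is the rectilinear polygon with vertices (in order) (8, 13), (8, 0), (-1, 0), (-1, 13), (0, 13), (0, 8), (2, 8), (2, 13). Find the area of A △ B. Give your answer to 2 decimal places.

53.27

|A| = 117.5, |B| = 107, |A∩B| = 85.6143.
|A △ B| = |A| + |B| − 2·|A∩B| = 117.5 + 107 − 171.2286 = 53.27.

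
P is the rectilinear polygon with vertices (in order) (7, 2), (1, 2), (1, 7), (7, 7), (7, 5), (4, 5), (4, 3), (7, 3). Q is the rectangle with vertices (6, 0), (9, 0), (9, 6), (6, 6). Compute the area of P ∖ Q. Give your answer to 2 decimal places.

22.00

|P| = 24, |P∩Q| = 2.
|P ∖ Q| = |P| − |P∩Q| = 24 − 2 = 22.00.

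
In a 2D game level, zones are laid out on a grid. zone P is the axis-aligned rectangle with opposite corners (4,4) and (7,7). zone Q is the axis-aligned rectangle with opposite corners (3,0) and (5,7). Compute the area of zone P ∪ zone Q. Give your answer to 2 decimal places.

20.00

By inclusion–exclusion:
Individual areas: |zone P| = 9, |zone Q| = 14.
|zone P∩zone Q|: x∈[4,5], y∈[4,7] → 1·3 = 3.
|zone P ∪ zone Q| = 23 − 3 = 20.00.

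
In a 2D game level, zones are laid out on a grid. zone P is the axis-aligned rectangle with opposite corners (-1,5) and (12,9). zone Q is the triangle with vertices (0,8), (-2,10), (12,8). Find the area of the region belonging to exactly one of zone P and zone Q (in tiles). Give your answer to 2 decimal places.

|zone P| = 52, |zone Q| = 12, |zone P∩zone Q| = 9.
|zone P △ zone Q| = |zone P| + |zone Q| − 2·|zone P∩zone Q| = 52 + 12 − 18 = 46.00.

46.00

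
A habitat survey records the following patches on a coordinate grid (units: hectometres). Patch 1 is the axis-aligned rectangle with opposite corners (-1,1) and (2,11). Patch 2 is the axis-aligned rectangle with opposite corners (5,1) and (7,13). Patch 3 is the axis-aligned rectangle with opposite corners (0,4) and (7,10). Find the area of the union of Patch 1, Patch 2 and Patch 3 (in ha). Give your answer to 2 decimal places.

By inclusion–exclusion:
Individual areas: |Patch 1| = 30, |Patch 2| = 24, |Patch 3| = 42.
|Patch 1∩Patch 2| = 0 (no overlap).
|Patch 1∩Patch 3|: x∈[0,2], y∈[4,10] → 2·6 = 12.
|Patch 2∩Patch 3|: x∈[5,7], y∈[4,10] → 2·6 = 12.
|Patch 1∩Patch 2∩Patch 3| = 0.
|Patch 1 ∪ Patch 2 ∪ Patch 3| = 96 − 24 + 0 = 72.00.

72.00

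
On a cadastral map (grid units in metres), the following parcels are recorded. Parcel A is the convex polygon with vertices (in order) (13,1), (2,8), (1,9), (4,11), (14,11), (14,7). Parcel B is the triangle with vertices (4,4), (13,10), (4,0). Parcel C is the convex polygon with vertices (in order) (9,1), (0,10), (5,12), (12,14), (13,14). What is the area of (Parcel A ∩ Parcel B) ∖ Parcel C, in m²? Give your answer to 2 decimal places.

|Parcel A ∩ Parcel B| = 7.9051.
|(Parcel A ∩ Parcel B) ∩ Parcel C| = 7.2616.
|(Parcel A ∩ Parcel B) ∖ Parcel C| = 7.9051 − 7.2616 = 0.64.

0.64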